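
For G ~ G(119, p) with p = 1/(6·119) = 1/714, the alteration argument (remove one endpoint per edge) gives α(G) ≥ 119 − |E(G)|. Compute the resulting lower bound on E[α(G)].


E[|E(G)|] = C(119, 2)·p = 7021 · (1/714) = 59/6.
E[α(G)] ≥ n − E[|E(G)|] = 119 − 59/6 = 655/6.
Numerically: ≈ 109.16667.
(This is only a lower bound; the true E[α(G)] may be larger.)

E[α(G)] ≥ 655/6 ≈ 109.16667.


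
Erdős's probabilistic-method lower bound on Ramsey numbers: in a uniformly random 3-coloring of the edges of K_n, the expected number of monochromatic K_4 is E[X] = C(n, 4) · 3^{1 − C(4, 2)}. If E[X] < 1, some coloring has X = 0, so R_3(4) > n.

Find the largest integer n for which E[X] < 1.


We need C(n, 4) · 3^{1 − 6} < 1, i.e. C(n, 4) < 3^{6 − 1} = 243.
Check values of n near the boundary:
  n = 5: C(5, 4) = 5; 5 < 243? YES
  n = 6: C(6, 4) = 15; 15 < 243? YES
  n = 7: C(7, 4) = 35; 35 < 243? YES
  n = 8: C(8, 4) = 70; 70 < 243? YES
  n = 9: C(9, 4) = 126; 126 < 243? YES
  n = 10: C(10, 4) = 210; 210 < 243? YES
  n = 11: C(11, 4) = 330; 330 < 243? NO
  n = 12: C(12, 4) = 495; 495 < 243? NO
The largest n with C(n, 4) < 243 is n = 10 (where E[X] = 70/81 ≈ 0.8641975). Hence R_3(4) > 10, i.e. R_3(4) ≥ 11.

Largest n = 10; hence R_3(4) > 10.


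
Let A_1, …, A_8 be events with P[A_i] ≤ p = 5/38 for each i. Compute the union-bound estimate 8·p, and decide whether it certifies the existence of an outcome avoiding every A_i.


Union bound: P[∪_{i=1}^{8} A_i] ≤ Σ_i P[A_i] ≤ 8·p = 8·(5/38) = 20/19.
Numerically: 20/19 ≈ 1.0526316.
Is 20/19 < 1? NO.
Since the bound 20/19 is ≥ 1, the union bound is uninformative here; it does NOT by itself certify existence.

8·p = 20/19 ≈ 1.0526316; existence NOT certified by the union bound.


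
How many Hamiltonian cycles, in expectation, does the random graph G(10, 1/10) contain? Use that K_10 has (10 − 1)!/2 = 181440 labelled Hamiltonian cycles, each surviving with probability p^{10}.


K_10 has (10 − 1)!/2 = 181440 labelled Hamiltonian cycles.
For each such Hamiltonian cycle H, let X_H = 1 if all 10 edges of H are present in G. Then P[X_H = 1] = p^{10} = (1/10)^{10} = 1/10000000000.
Summing the indicators: E[X] = Σ_H E[X_H] = 181440 · p^{10} = 181440 · 1/10000000000 = 567/31250000.
Numerically: E[X] ≈ 1.8144e-05.

E[X] = 181440 · (1/10)^{10} = 567/31250000 ≈ 1.8144e-05.


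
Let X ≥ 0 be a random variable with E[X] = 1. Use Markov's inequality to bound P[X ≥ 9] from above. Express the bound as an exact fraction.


μ = E[X] = 1, a = 9.
Markov: P[X ≥ 9] ≤ μ/a = (1)/9 = 1/9.
Numerically: ≈ 0.111111.
(Since a = 9 > μ = 1.000000, the bound 1/9 is < 1 and informative.)

P[X ≥ 9] ≤ 1/9 ≈ 0.111111.


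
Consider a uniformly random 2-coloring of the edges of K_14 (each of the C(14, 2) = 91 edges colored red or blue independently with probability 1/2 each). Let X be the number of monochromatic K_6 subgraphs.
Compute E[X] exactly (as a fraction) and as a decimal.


Let X = Σ_S X_S over the C(14, 6) = 3003 subsets S of size 6, where X_S = 1 if the K_6 on S is monochromatic.
For a fixed S, the K_6 on S has C(6, 2) = 15 edges. P[all 15 edges red] = (1/2)^15, and likewise for blue, so P[monochromatic] = 2·(1/2)^15 = 2^{1 − 15} = 1/16384.
By linearity: E[X] = C(14, 6) · 2^{1 − 15} = 3003 · 1/16384 = 3003/16384.
Numerically: E[X] ≈ 0.1833.

E[X] = C(14,6)·2^(1−C(6,2)) = 3003/16384 ≈ 0.1833.


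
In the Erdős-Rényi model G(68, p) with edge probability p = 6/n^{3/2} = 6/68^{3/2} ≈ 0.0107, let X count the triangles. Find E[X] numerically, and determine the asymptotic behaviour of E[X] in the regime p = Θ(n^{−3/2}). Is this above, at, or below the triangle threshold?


Number of potential triangles: C(68, 3) = 50116.
Each occurs with probability p³ ≈ (0.0107)³ ≈ 1.2250777e-06.
By linearity: E[X] = C(68, 3)·p³ ≈ 50116 · 1.2250777e-06 ≈ 0.06140.
Since α = 3/2 > 1, p = c/n^{3/2} = o(1/n) is below the triangle threshold p ~ 1/n. Asymptotically E[X] ~ (c³/6)·n^{3(1−α)} = (6³/6)·n^{-1.5} → 0, so by Markov's inequality G has no triangles w.h.p.

E[X] ≈ 0.06140; in regime p = Θ(1/n^{3/2}) E[X] tends to 0 (below the triangle threshold p ~ 1/n).


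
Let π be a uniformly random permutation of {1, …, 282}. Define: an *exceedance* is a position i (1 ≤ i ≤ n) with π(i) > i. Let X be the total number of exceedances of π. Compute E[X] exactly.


Write X = Σ_{i=1}^{282} X_i, where X_i = 1_{π(i) > i}.
For each fixed i, π(i) is uniform over {1, …, 282} (marginal of a uniform permutation), so P[π(i) > i] = (n − i)/n. Summing: Σ_{i=1}^{282} (n − i)/n = (0 + 1 + … + 281)/282 = 282(282 − 1)/(2·282) = (282 − 1)/2.
Hence E[X] = Σ_{i=1}^{282} (282 − i)/282 = 281/2 ≈ 140.50000.

E[X] = 281/2 = 140.50000.


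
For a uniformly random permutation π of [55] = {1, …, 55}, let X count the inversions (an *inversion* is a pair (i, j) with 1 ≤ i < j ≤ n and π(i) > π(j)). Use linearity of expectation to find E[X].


Write X = Σ X_I over the C(55, 2) = 1485 pairs i < j, with X_I the indicator of one inversion.
There are 1485 indicators.
For each fixed pair i < j, the values π(i) and π(j) are two distinct elements of {1, …, 55} in uniformly random order; by symmetry P[π(i) > π(j)] = 1/2.
By linearity: E[X] = 1485 · (1/2) = C(55, 2) · (1/2) = 1485/2 = 1485/2 ≈ 742.500.

E[X] = 1485/2 = 742.500.


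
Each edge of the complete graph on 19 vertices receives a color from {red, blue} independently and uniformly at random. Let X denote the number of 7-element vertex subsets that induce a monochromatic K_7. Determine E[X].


Let X = Σ_S X_S over the C(19, 7) = 50388 subsets S of size 7, where X_S = 1 if the K_7 on S is monochromatic.
For a fixed S, the K_7 on S has C(7, 2) = 21 edges. P[all 21 edges red] = (1/2)^21, and likewise for blue, so P[monochromatic] = 2·(1/2)^21 = 2^{1 − 21} = 1/1048576.
By linearity of expectation: E[X] = C(19, 7) · 2^{1 − 21} = 50388 · 1/1048576 = 12597/262144.
Numerically: E[X] ≈ 0.048054.

E[X] = C(19,7)·2^(1−C(7,2)) = 12597/262144 ≈ 0.048054.


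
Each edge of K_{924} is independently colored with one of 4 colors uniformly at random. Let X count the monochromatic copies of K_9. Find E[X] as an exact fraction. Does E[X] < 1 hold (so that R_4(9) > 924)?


E[X] = C(924, 9) · 4^{1 − 36} = 1301104023557231577684 · 4^{−35} = 1301104023557231577684/1180591620717411303424.
As a reduced fraction: E[X] = 325276005889307894421/295147905179352825856 ≈ 1.1021.
Is E[X] < 1? NO.
Since E[X] ≥ 1, the first-moment bound is inconclusive at n = 924; it does NOT by itself certify R_4(9) > 924.

E[X] = 325276005889307894421/295147905179352825856 ≈ 1.1021; E[X] ≥ 1; first-moment method inconclusive here.


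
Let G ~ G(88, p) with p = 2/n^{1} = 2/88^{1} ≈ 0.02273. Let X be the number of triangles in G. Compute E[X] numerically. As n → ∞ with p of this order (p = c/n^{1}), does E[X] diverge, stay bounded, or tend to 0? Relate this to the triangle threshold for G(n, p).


Number of potential triangles: C(88, 3) = 109736.
Each occurs with probability p³ ≈ (0.02273)³ ≈ 1.173929e-05.
By linearity: E[X] = C(88, 3)·p³ ≈ 109736 · 1.173929e-05 ≈ 1.2882.
Here α = 1, so p = 2/n is exactly at the triangle threshold p ~ 1/n. Asymptotically E[X] → c³/6 = 2³/6 = 4/3 ≈ 1.3333, a bounded constant. In this regime the triangle count is asymptotically Poisson(c³/6).

E[X] ≈ 1.2882; in regime p = Θ(1/n^{1}) E[X] stays bounded (at the triangle threshold p ~ 1/n).


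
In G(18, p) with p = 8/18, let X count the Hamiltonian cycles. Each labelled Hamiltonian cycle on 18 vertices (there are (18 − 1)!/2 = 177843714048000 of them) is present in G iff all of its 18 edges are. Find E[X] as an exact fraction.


K_18 has (18 − 1)!/2 = 177843714048000 labelled Hamiltonian cycles.
For each such Hamiltonian cycle H, let X_H = 1 if all 18 edges of H are present in G. Then P[X_H = 1] = p^{18} = (4/9)^{18} = 68719476736/150094635296999121.
By linearity of expectation: E[X] = Σ_H E[X_H] = 177843714048000 · p^{18} = 177843714048000 · 68719476736/150094635296999121 = 16764508875398316032000/205891132094649.
Numerically: E[X] ≈ 8.1424e+07.

E[X] = 177843714048000 · (4/9)^{18} = 16764508875398316032000/205891132094649 ≈ 8.1424e+07.


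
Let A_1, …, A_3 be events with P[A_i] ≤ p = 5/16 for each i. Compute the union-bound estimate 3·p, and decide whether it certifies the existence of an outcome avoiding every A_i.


Union bound: P[∪_{i=1}^{3} A_i] ≤ Σ_i P[A_i] ≤ 3·p = 3·(5/16) = 15/16.
Numerically: 15/16 ≈ 0.9375000.
Is 15/16 < 1? YES.
Since P[∪ A_i] ≤ 15/16 < 1, the complement has P[∩ A_i^c] ≥ 1 − 15/16 = 1/16 > 0, so some outcome avoids every A_i.

3·p = 15/16 ≈ 0.9375000; existence CERTIFIED by the union bound.


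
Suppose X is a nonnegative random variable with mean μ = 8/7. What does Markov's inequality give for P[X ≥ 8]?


μ = E[X] = 8/7, a = 8.
Markov: P[X ≥ 8] ≤ μ/a = (8/7)/8 = 1/7.
Numerically: ≈ 0.142857.
(Since a = 8 > μ = 1.142857, the bound 1/7 is < 1 and informative.)

P[X ≥ 8] ≤ 1/7 ≈ 0.142857.


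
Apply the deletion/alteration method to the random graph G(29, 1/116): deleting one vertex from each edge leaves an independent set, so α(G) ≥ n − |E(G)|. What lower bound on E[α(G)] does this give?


E[|E(G)|] = C(29, 2)·p = 406 · (1/116) = 7/2.
E[α(G)] ≥ n − E[|E(G)|] = 29 − 7/2 = 51/2.
Numerically: ≈ 25.5000.
(This is only a lower bound; the true E[α(G)] may be larger.)

E[α(G)] ≥ 51/2 ≈ 25.5000.


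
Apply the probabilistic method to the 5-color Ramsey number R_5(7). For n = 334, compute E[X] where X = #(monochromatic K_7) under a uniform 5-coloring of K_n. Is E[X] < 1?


E[X] = C(334, 7) · 5^{1 − 21} = 86359460961576 · 5^{−20} = 86359460961576/95367431640625.
As a reduced fraction: E[X] = 86359460961576/95367431640625 ≈ 0.906.
Is E[X] < 1? YES.
Since E[X] < 1, there exists a 5-coloring of K_{334} with no monochromatic K_7; hence R_5(7) > 334.

E[X] = 86359460961576/95367431640625 ≈ 0.906; E[X] < 1, so R_5(7) > 334.


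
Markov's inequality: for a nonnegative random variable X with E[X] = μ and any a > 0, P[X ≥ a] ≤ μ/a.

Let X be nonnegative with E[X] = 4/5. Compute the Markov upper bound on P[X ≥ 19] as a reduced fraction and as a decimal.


μ = E[X] = 4/5, a = 19.
Markov: P[X ≥ 19] ≤ μ/a = (4/5)/19 = 4/95.
Numerically: ≈ 0.04211.
(Since a = 19 > μ = 0.80000, the bound 4/95 is < 1 and informative.)

P[X ≥ 19] ≤ 4/95 ≈ 0.04211.


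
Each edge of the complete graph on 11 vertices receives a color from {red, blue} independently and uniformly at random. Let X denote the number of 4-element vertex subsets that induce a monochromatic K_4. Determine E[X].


Let X = Σ_S X_S over the C(11, 4) = 330 subsets S of size 4, where X_S = 1 if the K_4 on S is monochromatic.
For a fixed S, the K_4 on S has C(4, 2) = 6 edges. P[all 6 edges red] = (1/2)^6, and likewise for blue, so P[monochromatic] = 2·(1/2)^6 = 2^{1 − 6} = 1/32.
Summing: E[X] = C(11, 4) · 2^{1 − 6} = 330 · 1/32 = 165/16.
Numerically: E[X] ≈ 10.3125.

E[X] = C(11,4)·2^(1−C(4,2)) = 165/16 ≈ 10.3125.


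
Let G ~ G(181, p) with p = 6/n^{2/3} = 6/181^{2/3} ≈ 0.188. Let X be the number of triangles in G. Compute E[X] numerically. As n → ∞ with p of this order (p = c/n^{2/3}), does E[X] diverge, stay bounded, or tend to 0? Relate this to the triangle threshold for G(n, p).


Number of potential triangles: C(181, 3) = 971970.
Each occurs with probability p³ ≈ (0.188)³ ≈ 6.59321e-03.
By linearity: E[X] = C(181, 3)·p³ ≈ 971970 · 6.59321e-03 ≈ 6408.398.
Since α = 2/3 < 1, p = c/n^{2/3} ≫ 1/n is above the triangle threshold p ~ 1/n. Asymptotically E[X] ~ (c³/6)·n^{3(1−α)} = (6³/6)·n^{1} → ∞; triangles are abundant w.h.p.

E[X] ≈ 6408.398; in regime p = Θ(1/n^{2/3}) E[X] diverges (above the triangle threshold p ~ 1/n).


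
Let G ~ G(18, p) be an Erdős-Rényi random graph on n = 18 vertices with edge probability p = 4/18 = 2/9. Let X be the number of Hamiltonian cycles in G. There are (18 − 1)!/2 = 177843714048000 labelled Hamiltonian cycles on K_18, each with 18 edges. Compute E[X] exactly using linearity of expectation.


K_18 has (18 − 1)!/2 = 177843714048000 labelled Hamiltonian cycles.
For each such Hamiltonian cycle H, let X_H = 1 if all 18 edges of H are present in G. Then P[X_H = 1] = p^{18} = (2/9)^{18} = 262144/150094635296999121.
By linearity of expectation: E[X] = Σ_H E[X_H] = 177843714048000 · p^{18} = 177843714048000 · 262144/150094635296999121 = 63951526166528000/205891132094649.
Numerically: E[X] ≈ 310.608.

E[X] = 177843714048000 · (2/9)^{18} = 63951526166528000/205891132094649 ≈ 310.608.


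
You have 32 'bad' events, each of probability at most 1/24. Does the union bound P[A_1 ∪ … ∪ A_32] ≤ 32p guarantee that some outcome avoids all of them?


Union bound: P[∪_{i=1}^{32} A_i] ≤ Σ_i P[A_i] ≤ 32·p = 32·(1/24) = 4/3.
Numerically: 4/3 ≈ 1.333333.
Is 4/3 < 1? NO.
Since the bound 4/3 is ≥ 1, the union bound is uninformative here; it does NOT by itself certify existence.

32·p = 4/3 ≈ 1.333333; existence NOT certified by the union bound.


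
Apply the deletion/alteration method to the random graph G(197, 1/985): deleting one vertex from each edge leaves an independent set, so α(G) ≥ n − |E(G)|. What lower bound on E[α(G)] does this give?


E[|E(G)|] = C(197, 2)·p = 19306 · (1/985) = 98/5.
E[α(G)] ≥ n − E[|E(G)|] = 197 − 98/5 = 887/5.
Numerically: ≈ 177.4000.
(This is only a lower bound; the true E[α(G)] may be larger.)

E[α(G)] ≥ 887/5 ≈ 177.4000.


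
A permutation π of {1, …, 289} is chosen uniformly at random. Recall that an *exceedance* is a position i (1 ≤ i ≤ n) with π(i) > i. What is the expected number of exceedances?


Write X = Σ_{i=1}^{289} X_i, where X_i = 1_{π(i) > i}.
For each fixed i, π(i) is uniform over {1, …, 289} (marginal of a uniform permutation), so P[π(i) > i] = (n − i)/n. Summing: Σ_{i=1}^{289} (n − i)/n = (0 + 1 + … + 288)/289 = 289(289 − 1)/(2·289) = (289 − 1)/2.
Hence E[X] = Σ_{i=1}^{289} (289 − i)/289 = 144 ≈ 144.0000.

E[X] = 144 = 144.0000.


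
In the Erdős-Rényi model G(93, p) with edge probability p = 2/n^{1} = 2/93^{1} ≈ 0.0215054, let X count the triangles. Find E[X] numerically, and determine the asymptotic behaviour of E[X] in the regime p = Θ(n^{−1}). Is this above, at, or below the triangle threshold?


Number of potential triangles: C(93, 3) = 129766.
Each occurs with probability p³ ≈ (0.0215054)³ ≈ 9.94583251e-06.
By linearity: E[X] = C(93, 3)·p³ ≈ 129766 · 9.94583251e-06 ≈ 1.290631.
Here α = 1, so p = 2/n is exactly at the triangle threshold p ~ 1/n. Asymptotically E[X] → c³/6 = 2³/6 = 4/3 ≈ 1.333333, a bounded constant. In this regime the triangle count is asymptotically Poisson(c³/6).

E[X] ≈ 1.290631; in regime p = Θ(1/n^{1}) E[X] stays bounded (at the triangle threshold p ~ 1/n).


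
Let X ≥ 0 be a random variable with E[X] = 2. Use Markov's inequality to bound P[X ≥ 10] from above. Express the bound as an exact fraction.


μ = E[X] = 2, a = 10.
Markov: P[X ≥ 10] ≤ μ/a = (2)/10 = 1/5.
Numerically: ≈ 0.200.
(Since a = 10 > μ = 2.000, the bound 1/5 is < 1 and informative.)

P[X ≥ 10] ≤ 1/5 ≈ 0.200.


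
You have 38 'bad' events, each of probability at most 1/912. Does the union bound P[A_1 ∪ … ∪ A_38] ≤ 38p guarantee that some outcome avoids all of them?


Union bound: P[∪_{i=1}^{38} A_i] ≤ Σ_i P[A_i] ≤ 38·p = 38·(1/912) = 1/24.
Numerically: 1/24 ≈ 0.042.
Is 1/24 < 1? YES.
Since P[∪ A_i] ≤ 1/24 < 1, the complement has P[∩ A_i^c] ≥ 1 − 1/24 = 23/24 > 0, so some outcome avoids every A_i.

38·p = 1/24 ≈ 0.042; existence CERTIFIED by the union bound.


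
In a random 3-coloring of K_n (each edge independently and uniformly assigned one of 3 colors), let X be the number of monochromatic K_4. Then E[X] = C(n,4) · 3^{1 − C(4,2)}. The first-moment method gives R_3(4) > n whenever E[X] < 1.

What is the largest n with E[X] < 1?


We need C(n, 4) · 3^{1 − 6} < 1, i.e. C(n, 4) < 3^{6 − 1} = 243.
Check values of n near the boundary:
  n = 6: C(6, 4) = 15; 15 < 243? YES
  n = 7: C(7, 4) = 35; 35 < 243? YES
  n = 8: C(8, 4) = 70; 70 < 243? YES
  n = 9: C(9, 4) = 126; 126 < 243? YES
  n = 10: C(10, 4) = 210; 210 < 243? YES
  n = 11: C(11, 4) = 330; 330 < 243? NO
  n = 12: C(12, 4) = 495; 495 < 243? NO
  n = 13: C(13, 4) = 715; 715 < 243? NO
The largest n with C(n, 4) < 243 is n = 10 (where E[X] = 70/81 ≈ 0.864198). Hence R_3(4) > 10, i.e. R_3(4) ≥ 11.

Largest n = 10; hence R_3(4) > 10.


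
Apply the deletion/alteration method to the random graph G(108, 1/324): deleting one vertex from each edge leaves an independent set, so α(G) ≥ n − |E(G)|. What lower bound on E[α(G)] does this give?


E[|E(G)|] = C(108, 2)·p = 5778 · (1/324) = 107/6.
E[α(G)] ≥ n − E[|E(G)|] = 108 − 107/6 = 541/6.
Numerically: ≈ 90.1667.
(This is only a lower bound; the true E[α(G)] may be larger.)

E[α(G)] ≥ 541/6 ≈ 90.1667.


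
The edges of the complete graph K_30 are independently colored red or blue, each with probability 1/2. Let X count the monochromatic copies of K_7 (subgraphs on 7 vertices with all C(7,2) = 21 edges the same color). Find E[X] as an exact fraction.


Let X = Σ_S X_S over the C(30, 7) = 2035800 subsets S of size 7, where X_S = 1 if the K_7 on S is monochromatic.
For a fixed S, the K_7 on S has C(7, 2) = 21 edges. P[all 21 edges red] = (1/2)^21, and likewise for blue, so P[monochromatic] = 2·(1/2)^21 = 2^{1 − 21} = 1/1048576.
By linearity: E[X] = C(30, 7) · 2^{1 − 21} = 2035800 · 1/1048576 = 254475/131072.
Numerically: E[X] ≈ 1.94149.

E[X] = C(30,7)·2^(1−C(7,2)) = 254475/131072 ≈ 1.94149.


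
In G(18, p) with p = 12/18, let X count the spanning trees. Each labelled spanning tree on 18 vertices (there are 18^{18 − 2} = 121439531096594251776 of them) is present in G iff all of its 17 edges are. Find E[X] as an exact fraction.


K_18 has 18^{18 − 2} = 121439531096594251776 labelled spanning trees.
For each such spanning tree H, let X_H = 1 if all 17 edges of H are present in G. Then P[X_H = 1] = p^{17} = (2/3)^{17} = 131072/129140163.
By linearity: E[X] = Σ_H E[X_H] = 121439531096594251776 · p^{17} = 121439531096594251776 · 131072/129140163 = 123256172596690944.
Numerically: E[X] ≈ 1.23256e+17.

E[X] = 121439531096594251776 · (2/3)^{17} = 123256172596690944 ≈ 1.23256e+17.


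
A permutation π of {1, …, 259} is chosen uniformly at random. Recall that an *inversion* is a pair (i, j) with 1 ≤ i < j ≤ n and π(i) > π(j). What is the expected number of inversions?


Write X = Σ X_I over the C(259, 2) = 33411 pairs i < j, with X_I the indicator of one inversion.
There are 33411 indicators.
For each fixed pair i < j, the values π(i) and π(j) are two distinct elements of {1, …, 259} in uniformly random order; by symmetry P[π(i) > π(j)] = 1/2.
By linearity: E[X] = 33411 · (1/2) = C(259, 2) · (1/2) = 33411/2 = 33411/2 ≈ 16705.500000.

E[X] = 33411/2 = 16705.500000.


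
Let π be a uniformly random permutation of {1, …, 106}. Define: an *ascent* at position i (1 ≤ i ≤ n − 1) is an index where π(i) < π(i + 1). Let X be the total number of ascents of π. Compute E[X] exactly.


Write X = Σ X_I over i = 1, …, 105, with X_I the indicator of one ascent.
There are 105 indicators.
For each fixed i, the pair (π(i), π(i+1)) is a uniformly random ordered pair of distinct values from {1, …, 106}; by symmetry P[π(i) < π(i+1)] = 1/2.
By linearity: E[X] = 105 · (1/2) = (106 − 1) · (1/2) = 105/2 ≈ 52.5000.

E[X] = 105/2 = 52.5000.


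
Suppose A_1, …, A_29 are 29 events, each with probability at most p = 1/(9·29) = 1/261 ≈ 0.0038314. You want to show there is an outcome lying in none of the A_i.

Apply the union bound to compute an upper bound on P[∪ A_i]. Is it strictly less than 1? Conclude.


Union bound: P[∪_{i=1}^{29} A_i] ≤ Σ_i P[A_i] ≤ 29·p = 29·(1/261) = 1/9.
Numerically: 1/9 ≈ 0.1111111.
Is 1/9 < 1? YES.
Since P[∪ A_i] ≤ 1/9 < 1, the complement has P[∩ A_i^c] ≥ 1 − 1/9 = 8/9 > 0, so some outcome avoids every A_i.

29·p = 1/9 ≈ 0.1111111; existence CERTIFIED by the union bound.


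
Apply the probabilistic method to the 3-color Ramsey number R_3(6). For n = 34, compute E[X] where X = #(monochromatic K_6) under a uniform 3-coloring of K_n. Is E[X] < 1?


E[X] = C(34, 6) · 3^{1 − 15} = 1344904 · 3^{−14} = 1344904/4782969.
As a reduced fraction: E[X] = 1344904/4782969 ≈ 0.281186.
Is E[X] < 1? YES.
Since E[X] < 1, there exists a 3-coloring of K_{34} with no monochromatic K_6; hence R_3(6) > 34.

E[X] = 1344904/4782969 ≈ 0.281186; E[X] < 1, so R_3(6) > 34.


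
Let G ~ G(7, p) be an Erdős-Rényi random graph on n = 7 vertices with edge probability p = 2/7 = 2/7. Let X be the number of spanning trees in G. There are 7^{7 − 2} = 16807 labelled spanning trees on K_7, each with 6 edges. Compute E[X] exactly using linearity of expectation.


K_7 has 7^{7 − 2} = 16807 labelled spanning trees.
For each such spanning tree H, let X_H = 1 if all 6 edges of H are present in G. Then P[X_H = 1] = p^{6} = (2/7)^{6} = 64/117649.
By linearity of expectation: E[X] = Σ_H E[X_H] = 16807 · p^{6} = 16807 · 64/117649 = 64/7.
Numerically: E[X] ≈ 9.143.

E[X] = 16807 · (2/7)^{6} = 64/7 ≈ 9.143.


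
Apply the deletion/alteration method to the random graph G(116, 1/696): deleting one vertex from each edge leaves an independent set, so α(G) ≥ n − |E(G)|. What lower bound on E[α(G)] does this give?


E[|E(G)|] = C(116, 2)·p = 6670 · (1/696) = 115/12.
E[α(G)] ≥ n − E[|E(G)|] = 116 − 115/12 = 1277/12.
Numerically: ≈ 106.41667.
(This is only a lower bound; the true E[α(G)] may be larger.)

E[α(G)] ≥ 1277/12 ≈ 106.41667.


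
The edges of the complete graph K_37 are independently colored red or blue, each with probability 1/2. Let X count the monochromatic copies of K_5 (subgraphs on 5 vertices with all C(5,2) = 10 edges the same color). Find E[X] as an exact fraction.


Let X = Σ_S X_S over the C(37, 5) = 435897 subsets S of size 5, where X_S = 1 if the K_5 on S is monochromatic.
For a fixed S, the K_5 on S has C(5, 2) = 10 edges. P[all 10 edges red] = (1/2)^10, and likewise for blue, so P[monochromatic] = 2·(1/2)^10 = 2^{1 − 10} = 1/512.
By linearity of expectation: E[X] = C(37, 5) · 2^{1 − 10} = 435897 · 1/512 = 435897/512.
Numerically: E[X] ≈ 851.36133.

E[X] = C(37,5)·2^(1−C(5,2)) = 435897/512 ≈ 851.36133.


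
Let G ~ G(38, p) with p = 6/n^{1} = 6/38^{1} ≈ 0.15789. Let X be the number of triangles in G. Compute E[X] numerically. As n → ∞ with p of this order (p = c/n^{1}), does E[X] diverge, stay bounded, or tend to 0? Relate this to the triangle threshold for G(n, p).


Number of potential triangles: C(38, 3) = 8436.
Each occurs with probability p³ ≈ (0.15789)³ ≈ 3.9364339e-03.
By linearity: E[X] = C(38, 3)·p³ ≈ 8436 · 3.9364339e-03 ≈ 33.20776.
Here α = 1, so p = 6/n is exactly at the triangle threshold p ~ 1/n. Asymptotically E[X] → c³/6 = 6³/6 = 36 ≈ 36.00000, a bounded constant. In this regime the triangle count is asymptotically Poisson(c³/6).

E[X] ≈ 33.20776; in regime p = Θ(1/n^{1}) E[X] stays bounded (at the triangle threshold p ~ 1/n).


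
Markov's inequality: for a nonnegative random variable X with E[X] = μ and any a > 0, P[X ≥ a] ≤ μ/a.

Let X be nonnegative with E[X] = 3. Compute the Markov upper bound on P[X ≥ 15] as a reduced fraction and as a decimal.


μ = E[X] = 3, a = 15.
Markov: P[X ≥ 15] ≤ μ/a = (3)/15 = 1/5.
Numerically: ≈ 0.200000.
(Since a = 15 > μ = 3.000000, the bound 1/5 is < 1 and informative.)

P[X ≥ 15] ≤ 1/5 ≈ 0.200000.


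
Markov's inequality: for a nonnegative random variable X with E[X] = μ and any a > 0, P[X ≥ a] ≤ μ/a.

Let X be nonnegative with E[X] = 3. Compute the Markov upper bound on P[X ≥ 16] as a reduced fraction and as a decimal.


μ = E[X] = 3, a = 16.
Markov: P[X ≥ 16] ≤ μ/a = (3)/16 = 3/16.
Numerically: ≈ 0.1875.
(Since a = 16 > μ = 3.0000, the bound 3/16 is < 1 and informative.)

P[X ≥ 16] ≤ 3/16 ≈ 0.1875.


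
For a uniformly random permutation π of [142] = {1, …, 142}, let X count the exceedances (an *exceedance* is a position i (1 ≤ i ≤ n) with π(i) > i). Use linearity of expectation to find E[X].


Write X = Σ_{i=1}^{142} X_i, where X_i = 1_{π(i) > i}.
For each fixed i, π(i) is uniform over {1, …, 142} (marginal of a uniform permutation), so P[π(i) > i] = (n − i)/n. Summing: Σ_{i=1}^{142} (n − i)/n = (0 + 1 + … + 141)/142 = 142(142 − 1)/(2·142) = (142 − 1)/2.
Hence E[X] = Σ_{i=1}^{142} (142 − i)/142 = 141/2 ≈ 70.500000.

E[X] = 141/2 = 70.500000.


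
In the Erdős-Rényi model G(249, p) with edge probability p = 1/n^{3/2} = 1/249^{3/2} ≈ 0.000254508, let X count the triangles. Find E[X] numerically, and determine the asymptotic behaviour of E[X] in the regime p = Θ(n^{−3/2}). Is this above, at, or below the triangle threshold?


Number of potential triangles: C(249, 3) = 2542124.
Each occurs with probability p³ ≈ (0.000254508)³ ≈ 1.64855309e-11.
By linearity: E[X] = C(249, 3)·p³ ≈ 2542124 · 1.64855309e-11 ≈ 0.000042.
Since α = 3/2 > 1, p = c/n^{3/2} = o(1/n) is below the triangle threshold p ~ 1/n. Asymptotically E[X] ~ (c³/6)·n^{3(1−α)} = (1³/6)·n^{-1.5} → 0, so by Markov's inequality G has no triangles w.h.p.

E[X] ≈ 0.000042; in regime p = Θ(1/n^{3/2}) E[X] tends to 0 (below the triangle threshold p ~ 1/n).


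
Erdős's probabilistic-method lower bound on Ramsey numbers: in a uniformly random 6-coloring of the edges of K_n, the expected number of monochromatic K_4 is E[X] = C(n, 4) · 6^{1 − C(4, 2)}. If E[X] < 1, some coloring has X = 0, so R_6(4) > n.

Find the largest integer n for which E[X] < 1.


We need C(n, 4) · 6^{1 − 6} < 1, i.e. C(n, 4) < 6^{6 − 1} = 7776.
Check values of n near the boundary:
  n = 16: C(16, 4) = 1820; 1820 < 7776? YES
  n = 17: C(17, 4) = 2380; 2380 < 7776? YES
  n = 18: C(18, 4) = 3060; 3060 < 7776? YES
  n = 19: C(19, 4) = 3876; 3876 < 7776? YES
  n = 20: C(20, 4) = 4845; 4845 < 7776? YES
  n = 21: C(21, 4) = 5985; 5985 < 7776? YES
  n = 22: C(22, 4) = 7315; 7315 < 7776? YES
  n = 23: C(23, 4) = 8855; 8855 < 7776? NO
The largest n with C(n, 4) < 7776 is n = 22 (where E[X] = 7315/7776 ≈ 0.9407150). Hence R_6(4) > 22, i.e. R_6(4) ≥ 23.

Largest n = 22; hence R_6(4) > 22.


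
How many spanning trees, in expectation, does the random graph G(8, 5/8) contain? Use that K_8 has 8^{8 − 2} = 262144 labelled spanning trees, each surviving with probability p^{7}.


K_8 has 8^{8 − 2} = 262144 labelled spanning trees.
For each such spanning tree H, let X_H = 1 if all 7 edges of H are present in G. Then P[X_H = 1] = p^{7} = (5/8)^{7} = 78125/2097152.
Summing the indicators: E[X] = Σ_H E[X_H] = 262144 · p^{7} = 262144 · 78125/2097152 = 78125/8.
Numerically: E[X] ≈ 9765.62.

E[X] = 262144 · (5/8)^{7} = 78125/8 ≈ 9765.62.


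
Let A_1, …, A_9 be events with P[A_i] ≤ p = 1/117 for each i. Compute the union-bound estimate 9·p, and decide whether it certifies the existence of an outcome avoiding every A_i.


Union bound: P[∪_{i=1}^{9} A_i] ≤ Σ_i P[A_i] ≤ 9·p = 9·(1/117) = 1/13.
Numerically: 1/13 ≈ 0.07692.
Is 1/13 < 1? YES.
Since P[∪ A_i] ≤ 1/13 < 1, the complement has P[∩ A_i^c] ≥ 1 − 1/13 = 12/13 > 0, so some outcome avoids every A_i.

9·p = 1/13 ≈ 0.07692; existence CERTIFIED by the union bound.


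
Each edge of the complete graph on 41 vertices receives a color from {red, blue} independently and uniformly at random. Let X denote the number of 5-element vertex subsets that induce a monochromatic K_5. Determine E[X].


Let X = Σ_S X_S over the C(41, 5) = 749398 subsets S of size 5, where X_S = 1 if the K_5 on S is monochromatic.
For a fixed S, the K_5 on S has C(5, 2) = 10 edges. P[all 10 edges red] = (1/2)^10, and likewise for blue, so P[monochromatic] = 2·(1/2)^10 = 2^{1 − 10} = 1/512.
By linearity: E[X] = C(41, 5) · 2^{1 − 10} = 749398 · 1/512 = 374699/256.
Numerically: E[X] ≈ 1463.6680.

E[X] = C(41,5)·2^(1−C(5,2)) = 374699/256 ≈ 1463.6680.


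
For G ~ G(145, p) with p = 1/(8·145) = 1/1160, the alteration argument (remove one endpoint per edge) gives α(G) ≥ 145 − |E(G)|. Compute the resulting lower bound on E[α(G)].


E[|E(G)|] = C(145, 2)·p = 10440 · (1/1160) = 9.
E[α(G)] ≥ n − E[|E(G)|] = 145 − 9 = 136.
Numerically: ≈ 136.000000.
(This is only a lower bound; the true E[α(G)] may be larger.)

E[α(G)] ≥ 136 ≈ 136.000000.


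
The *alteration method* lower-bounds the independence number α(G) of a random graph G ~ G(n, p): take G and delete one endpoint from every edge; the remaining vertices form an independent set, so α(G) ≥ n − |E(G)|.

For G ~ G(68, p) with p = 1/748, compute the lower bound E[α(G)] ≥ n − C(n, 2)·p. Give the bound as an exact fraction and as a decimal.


E[|E(G)|] = C(68, 2)·p = 2278 · (1/748) = 67/22.
E[α(G)] ≥ n − E[|E(G)|] = 68 − 67/22 = 1429/22.
Numerically: ≈ 64.95455.
(This is only a lower bound; the true E[α(G)] may be larger.)

E[α(G)] ≥ 1429/22 ≈ 64.95455.


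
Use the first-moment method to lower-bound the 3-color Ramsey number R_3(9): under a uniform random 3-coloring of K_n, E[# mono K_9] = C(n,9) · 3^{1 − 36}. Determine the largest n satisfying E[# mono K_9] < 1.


We need C(n, 9) · 3^{1 − 36} < 1, i.e. C(n, 9) < 3^{36 − 1} = 50031545098999707.
Check values of n near the boundary:
  n = 297: C(297, 9) = 43842345008337645; 43842345008337645 < 50031545098999707? YES
  n = 298: C(298, 9) = 45207677551849890; 45207677551849890 < 50031545098999707? YES
  n = 299: C(299, 9) = 46610674441390059; 46610674441390059 < 50031545098999707? YES
  n = 300: C(300, 9) = 48052241692154700; 48052241692154700 < 50031545098999707? YES
  n = 301: C(301, 9) = 49533303936090975; 49533303936090975 < 50031545098999707? YES
  n = 302: C(302, 9) = 51054804739588650; 51054804739588650 < 50031545098999707? NO
  n = 303: C(303, 9) = 52617706925494425; 52617706925494425 < 50031545098999707? NO
The largest n with C(n, 9) < 50031545098999707 is n = 301 (where E[X] = 16511101312030325/16677181699666569 ≈ 0.9900415). Hence R_3(9) > 301, i.e. R_3(9) ≥ 302.

Largest n = 301; hence R_3(9) > 301.


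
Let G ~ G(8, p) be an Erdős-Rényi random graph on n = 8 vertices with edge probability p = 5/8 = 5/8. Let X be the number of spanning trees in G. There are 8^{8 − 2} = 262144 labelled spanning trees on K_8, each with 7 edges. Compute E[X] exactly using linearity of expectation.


K_8 has 8^{8 − 2} = 262144 labelled spanning trees.
For each such spanning tree H, let X_H = 1 if all 7 edges of H are present in G. Then P[X_H = 1] = p^{7} = (5/8)^{7} = 78125/2097152.
By linearity: E[X] = Σ_H E[X_H] = 262144 · p^{7} = 262144 · 78125/2097152 = 78125/8.
Numerically: E[X] ≈ 9765.6.

E[X] = 262144 · (5/8)^{7} = 78125/8 ≈ 9765.6.


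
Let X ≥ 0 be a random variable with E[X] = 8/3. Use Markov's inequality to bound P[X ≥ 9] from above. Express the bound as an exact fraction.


μ = E[X] = 8/3, a = 9.
Markov: P[X ≥ 9] ≤ μ/a = (8/3)/9 = 8/27.
Numerically: ≈ 0.296296.
(Since a = 9 > μ = 2.666667, the bound 8/27 is < 1 and informative.)

P[X ≥ 9] ≤ 8/27 ≈ 0.296296.


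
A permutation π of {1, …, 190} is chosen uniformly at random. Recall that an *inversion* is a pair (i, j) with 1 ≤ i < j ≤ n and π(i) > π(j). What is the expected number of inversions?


Write X = Σ X_I over the C(190, 2) = 17955 pairs i < j, with X_I the indicator of one inversion.
There are 17955 indicators.
For each fixed pair i < j, the values π(i) and π(j) are two distinct elements of {1, …, 190} in uniformly random order; by symmetry P[π(i) > π(j)] = 1/2.
By linearity: E[X] = 17955 · (1/2) = C(190, 2) · (1/2) = 17955/2 = 17955/2 ≈ 8977.5000.

E[X] = 17955/2 = 8977.5000.


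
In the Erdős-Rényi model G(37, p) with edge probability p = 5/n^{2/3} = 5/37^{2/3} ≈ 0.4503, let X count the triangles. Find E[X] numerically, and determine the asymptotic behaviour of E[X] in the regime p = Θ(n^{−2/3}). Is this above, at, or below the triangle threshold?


Number of potential triangles: C(37, 3) = 7770.
Each occurs with probability p³ ≈ (0.4503)³ ≈ 9.130752e-02.
By linearity: E[X] = C(37, 3)·p³ ≈ 7770 · 9.130752e-02 ≈ 709.4595.
Since α = 2/3 < 1, p = c/n^{2/3} ≫ 1/n is above the triangle threshold p ~ 1/n. Asymptotically E[X] ~ (c³/6)·n^{3(1−α)} = (5³/6)·n^{1} → ∞; triangles are abundant w.h.p.

E[X] ≈ 709.4595; in regime p = Θ(1/n^{2/3}) E[X] diverges (above the triangle threshold p ~ 1/n).


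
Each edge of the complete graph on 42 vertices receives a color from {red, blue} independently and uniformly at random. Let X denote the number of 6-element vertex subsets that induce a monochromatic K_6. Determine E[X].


Let X = Σ_S X_S over the C(42, 6) = 5245786 subsets S of size 6, where X_S = 1 if the K_6 on S is monochromatic.
For a fixed S, the K_6 on S has C(6, 2) = 15 edges. P[all 15 edges red] = (1/2)^15, and likewise for blue, so P[monochromatic] = 2·(1/2)^15 = 2^{1 − 15} = 1/16384.
Summing: E[X] = C(42, 6) · 2^{1 − 15} = 5245786 · 1/16384 = 2622893/8192.
Numerically: E[X] ≈ 320.1774.

E[X] = C(42,6)·2^(1−C(6,2)) = 2622893/8192 ≈ 320.1774.


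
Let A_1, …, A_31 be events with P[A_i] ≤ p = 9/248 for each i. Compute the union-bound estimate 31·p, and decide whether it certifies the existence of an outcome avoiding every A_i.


Union bound: P[∪_{i=1}^{31} A_i] ≤ Σ_i P[A_i] ≤ 31·p = 31·(9/248) = 9/8.
Numerically: 9/8 ≈ 1.12500.
Is 9/8 < 1? NO.
Since the bound 9/8 is ≥ 1, the union bound is uninformative here; it does NOT by itself certify existence.

31·p = 9/8 ≈ 1.12500; existence NOT certified by the union bound.


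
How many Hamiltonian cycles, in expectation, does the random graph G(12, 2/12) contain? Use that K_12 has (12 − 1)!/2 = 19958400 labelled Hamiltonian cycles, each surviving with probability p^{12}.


K_12 has (12 − 1)!/2 = 19958400 labelled Hamiltonian cycles.
For each such Hamiltonian cycle H, let X_H = 1 if all 12 edges of H are present in G. Then P[X_H = 1] = p^{12} = (1/6)^{12} = 1/2176782336.
By linearity of expectation: E[X] = Σ_H E[X_H] = 19958400 · p^{12} = 19958400 · 1/2176782336 = 1925/209952.
Numerically: E[X] ≈ 0.0091688.

E[X] = 19958400 · (1/6)^{12} = 1925/209952 ≈ 0.0091688.


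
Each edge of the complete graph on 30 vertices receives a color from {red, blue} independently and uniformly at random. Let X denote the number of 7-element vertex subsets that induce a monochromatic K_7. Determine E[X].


Let X = Σ_S X_S over the C(30, 7) = 2035800 subsets S of size 7, where X_S = 1 if the K_7 on S is monochromatic.
For a fixed S, the K_7 on S has C(7, 2) = 21 edges. P[all 21 edges red] = (1/2)^21, and likewise for blue, so P[monochromatic] = 2·(1/2)^21 = 2^{1 − 21} = 1/1048576.
By linearity: E[X] = C(30, 7) · 2^{1 − 21} = 2035800 · 1/1048576 = 254475/131072.
Numerically: E[X] ≈ 1.941.

E[X] = C(30,7)·2^(1−C(7,2)) = 254475/131072 ≈ 1.941.


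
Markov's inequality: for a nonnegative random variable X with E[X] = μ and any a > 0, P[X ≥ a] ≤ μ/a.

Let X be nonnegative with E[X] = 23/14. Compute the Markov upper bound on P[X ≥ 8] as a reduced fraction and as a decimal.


μ = E[X] = 23/14, a = 8.
Markov: P[X ≥ 8] ≤ μ/a = (23/14)/8 = 23/112.
Numerically: ≈ 0.20536.
(Since a = 8 > μ = 1.64286, the bound 23/112 is < 1 and informative.)

P[X ≥ 8] ≤ 23/112 ≈ 0.20536.


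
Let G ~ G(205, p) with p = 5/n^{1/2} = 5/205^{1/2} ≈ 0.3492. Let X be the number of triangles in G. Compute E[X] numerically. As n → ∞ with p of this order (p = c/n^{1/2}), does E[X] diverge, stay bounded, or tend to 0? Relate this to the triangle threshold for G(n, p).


Number of potential triangles: C(205, 3) = 1414910.
Each occurs with probability p³ ≈ (0.3492)³ ≈ 4.258721e-02.
By linearity: E[X] = C(205, 3)·p³ ≈ 1414910 · 4.258721e-02 ≈ 60257.0738.
Since α = 1/2 < 1, p = c/n^{1/2} ≫ 1/n is above the triangle threshold p ~ 1/n. Asymptotically E[X] ~ (c³/6)·n^{3(1−α)} = (5³/6)·n^{1.5} → ∞; triangles are abundant w.h.p.

E[X] ≈ 60257.0738; in regime p = Θ(1/n^{1/2}) E[X] diverges (above the triangle threshold p ~ 1/n).


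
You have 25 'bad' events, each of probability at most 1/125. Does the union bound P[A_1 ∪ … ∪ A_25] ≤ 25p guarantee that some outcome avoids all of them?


Union bound: P[∪_{i=1}^{25} A_i] ≤ Σ_i P[A_i] ≤ 25·p = 25·(1/125) = 1/5.
Numerically: 1/5 ≈ 0.200.
Is 1/5 < 1? YES.
Since P[∪ A_i] ≤ 1/5 < 1, the complement has P[∩ A_i^c] ≥ 1 − 1/5 = 4/5 > 0, so some outcome avoids every A_i.

25·p = 1/5 ≈ 0.200; existence CERTIFIED by the union bound.


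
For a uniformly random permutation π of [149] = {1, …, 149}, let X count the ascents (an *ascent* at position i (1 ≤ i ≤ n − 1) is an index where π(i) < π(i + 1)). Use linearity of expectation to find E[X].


Write X = Σ X_I over i = 1, …, 148, with X_I the indicator of one ascent.
There are 148 indicators.
For each fixed i, the pair (π(i), π(i+1)) is a uniformly random ordered pair of distinct values from {1, …, 149}; by symmetry P[π(i) < π(i+1)] = 1/2.
By linearity: E[X] = 148 · (1/2) = (149 − 1) · (1/2) = 74 ≈ 74.0000.

E[X] = 74 = 74.0000.


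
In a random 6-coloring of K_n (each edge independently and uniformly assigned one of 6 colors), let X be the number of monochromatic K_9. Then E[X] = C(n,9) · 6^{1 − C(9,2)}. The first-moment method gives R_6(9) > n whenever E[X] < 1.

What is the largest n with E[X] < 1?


We need C(n, 9) · 6^{1 − 36} < 1, i.e. C(n, 9) < 6^{36 − 1} = 1719070799748422591028658176.
Check values of n near the boundary:
  n = 4405: C(4405, 9) = 1706862792900636302463627150; 1706862792900636302463627150 < 1719070799748422591028658176? YES
  n = 4406: C(4406, 9) = 1710356485221788389505285700; 1710356485221788389505285700 < 1719070799748422591028658176? YES
  n = 4407: C(4407, 9) = 1713856532599459170657070050; 1713856532599459170657070050 < 1719070799748422591028658176? YES
  n = 4408: C(4408, 9) = 1717362945146264156457459600; 1717362945146264156457459600 < 1719070799748422591028658176? YES
  n = 4409: C(4409, 9) = 1720875732988608787686577131; 1720875732988608787686577131 < 1719070799748422591028658176? NO
  n = 4410: C(4410, 9) = 1724394906266704102180823710; 1724394906266704102180823710 < 1719070799748422591028658176? NO
The largest n with C(n, 9) < 1719070799748422591028658176 is n = 4408 (where E[X] = 35778394690547169926197075/35813974994758803979763712 ≈ 0.999). Hence R_6(9) > 4408, i.e. R_6(9) ≥ 4409.

Largest n = 4408; hence R_6(9) > 4408.


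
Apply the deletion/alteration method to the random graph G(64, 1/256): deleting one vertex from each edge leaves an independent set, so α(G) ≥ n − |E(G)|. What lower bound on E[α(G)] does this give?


E[|E(G)|] = C(64, 2)·p = 2016 · (1/256) = 63/8.
E[α(G)] ≥ n − E[|E(G)|] = 64 − 63/8 = 449/8.
Numerically: ≈ 56.12500.
(This is only a lower bound; the true E[α(G)] may be larger.)

E[α(G)] ≥ 449/8 ≈ 56.12500.


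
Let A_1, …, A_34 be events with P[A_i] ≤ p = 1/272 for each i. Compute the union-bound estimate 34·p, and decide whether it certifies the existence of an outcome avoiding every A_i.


Union bound: P[∪_{i=1}^{34} A_i] ≤ Σ_i P[A_i] ≤ 34·p = 34·(1/272) = 1/8.
Numerically: 1/8 ≈ 0.1250.
Is 1/8 < 1? YES.
Since P[∪ A_i] ≤ 1/8 < 1, the complement has P[∩ A_i^c] ≥ 1 − 1/8 = 7/8 > 0, so some outcome avoids every A_i.

34·p = 1/8 ≈ 0.1250; existence CERTIFIED by the union bound.


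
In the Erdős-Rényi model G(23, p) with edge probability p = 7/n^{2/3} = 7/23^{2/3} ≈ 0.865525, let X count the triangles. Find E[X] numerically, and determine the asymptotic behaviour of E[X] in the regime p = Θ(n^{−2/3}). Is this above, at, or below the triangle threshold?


Number of potential triangles: C(23, 3) = 1771.
Each occurs with probability p³ ≈ (0.865525)³ ≈ 6.48393195e-01.
By linearity: E[X] = C(23, 3)·p³ ≈ 1771 · 6.48393195e-01 ≈ 1148.304348.
Since α = 2/3 < 1, p = c/n^{2/3} ≫ 1/n is above the triangle threshold p ~ 1/n. Asymptotically E[X] ~ (c³/6)·n^{3(1−α)} = (7³/6)·n^{1} → ∞; triangles are abundant w.h.p.

E[X] ≈ 1148.304348; in regime p = Θ(1/n^{2/3}) E[X] diverges (above the triangle threshold p ~ 1/n).
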